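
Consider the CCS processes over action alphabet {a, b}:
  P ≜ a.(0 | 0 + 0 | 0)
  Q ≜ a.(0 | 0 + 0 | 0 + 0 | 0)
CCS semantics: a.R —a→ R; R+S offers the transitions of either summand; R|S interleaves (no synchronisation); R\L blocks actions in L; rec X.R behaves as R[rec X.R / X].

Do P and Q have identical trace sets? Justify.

P's transition system — 2 states:
  p0 = a.(0 | 0 + 0 | 0) ⊢ ··a··> p1
  p1 = 0 | 0 + 0 | 0 ⊢ ·
Q's transition system — 2 states:
  q0 = a.(0 | 0 + 0 | 0 + 0 | 0) ⊢ ··a··> q1
  q1 = 0 | 0 + 0 | 0 + 0 | 0 ⊢ ·
Bisimilarity quotient blocks:
  B0 = {p0, q0}
  B1 = {p1, q1}
p0 ∈ B0, q0 ∈ B0 → same block
Bisimilar ⇒ trace-equivalent.

traces(P) = traces(Q)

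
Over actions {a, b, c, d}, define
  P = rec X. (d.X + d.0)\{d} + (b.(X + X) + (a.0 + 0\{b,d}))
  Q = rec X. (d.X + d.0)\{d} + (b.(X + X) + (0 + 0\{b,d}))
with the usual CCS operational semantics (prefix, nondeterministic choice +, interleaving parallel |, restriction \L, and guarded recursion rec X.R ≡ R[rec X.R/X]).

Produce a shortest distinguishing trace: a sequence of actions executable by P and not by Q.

P's transition system — 3 states:
  u0 = rec X. (d.X + d.0)\{d} + (b.(X + X) + (a.0 + 0\{b,d})) | =a=> u1, =b=> u2
  u1 = 0 | (no moves)
  u2 = (rec X. (d.X + d.0)\{d} + (b.(X + X) + (a.0 + 0\{b,d}))) + (rec X. (d.X + d.0)\{d} + (b.(X + X) + (a.0 + 0\{b,d}))) | =a=> u1, =b=> u2
Q's transition system — 2 states:
  v0 = rec X. (d.X + d.0)\{d} + (b.(X + X) + (0 + 0\{b,d})) | =b=> v1
  v1 = (rec X. (d.X + d.0)\{d} + (b.(X + X) + (0 + 0\{b,d}))) + (rec X. (d.X + d.0)\{d} + (b.(X + X) + (0 + 0\{b,d}))) | =b=> v1
Trace ⟨a⟩ through P, begin at {u0}:
  [1] a ⇒ {u1}
  P completes σ.
Trace ⟨a⟩ through Q, begin at {v0}:
  [1] a ⇒ ∅  — Q cannot continue

a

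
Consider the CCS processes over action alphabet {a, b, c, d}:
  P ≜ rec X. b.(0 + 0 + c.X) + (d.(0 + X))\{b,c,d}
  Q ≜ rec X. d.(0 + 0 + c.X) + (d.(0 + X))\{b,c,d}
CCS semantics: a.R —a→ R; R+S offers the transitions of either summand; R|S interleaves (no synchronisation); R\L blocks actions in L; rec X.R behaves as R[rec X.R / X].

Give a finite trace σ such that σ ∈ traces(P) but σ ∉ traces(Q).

LTS(P): 2 reachable states
  m0 = rec X. b.(0 + 0 + c.X) + (d.(0 + X))\{b,c,d} has moves =b=> m1
  m1 = 0 + 0 + c.(rec X. b.(0 + 0 + c.X) + (d.(0 + X))\{b,c,d}) has moves =c=> m0
LTS(Q): 2 reachable states
  n0 = rec X. d.(0 + 0 + c.X) + (d.(0 + X))\{b,c,d} has moves =d=> n1
  n1 = 0 + 0 + c.(rec X. d.(0 + 0 + c.X) + (d.(0 + X))\{b,c,d}) has moves =c=> n0
Executing b from P (initial set {m0}):
  step 1 (b): {m1}
  P completes σ.
Executing b from Q (initial set {n0}):
  step 1 (b): no successor for Q

b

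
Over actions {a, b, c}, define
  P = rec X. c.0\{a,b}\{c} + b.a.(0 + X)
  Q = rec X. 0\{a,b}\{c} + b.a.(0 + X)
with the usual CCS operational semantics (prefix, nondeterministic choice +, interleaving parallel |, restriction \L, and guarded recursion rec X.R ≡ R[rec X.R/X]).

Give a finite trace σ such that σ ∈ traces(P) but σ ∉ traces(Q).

LTS(P): 4 reachable states
  p0 = rec X. c.0\{a,b}\{c} + b.a.(0 + X) has moves —b→ p1, —c→ p2
  p1 = a.(0 + (rec X. c.0\{a,b}\{c} + b.a.(0 + X))) has moves —a→ p3
  p2 = 0\{a,b}\{c} has moves stopped
  p3 = 0 + (rec X. c.0\{a,b}\{c} + b.a.(0 + X)) has moves —b→ p1, —c→ p2
LTS(Q): 3 reachable states
  q0 = rec X. 0\{a,b}\{c} + b.a.(0 + X) has moves —b→ q1
  q1 = a.(0 + (rec X. 0\{a,b}\{c} + b.a.(0 + X))) has moves —a→ q2
  q2 = 0 + (rec X. 0\{a,b}\{c} + b.a.(0 + X)) has moves —b→ q1
Trace ⟨c⟩ through P, begin at {p0}:
  step 1 (c): {p2}
  P completes σ.
Trace ⟨c⟩ through Q, begin at {q0}:
  step 1 (c): ∅  — Q cannot continue

c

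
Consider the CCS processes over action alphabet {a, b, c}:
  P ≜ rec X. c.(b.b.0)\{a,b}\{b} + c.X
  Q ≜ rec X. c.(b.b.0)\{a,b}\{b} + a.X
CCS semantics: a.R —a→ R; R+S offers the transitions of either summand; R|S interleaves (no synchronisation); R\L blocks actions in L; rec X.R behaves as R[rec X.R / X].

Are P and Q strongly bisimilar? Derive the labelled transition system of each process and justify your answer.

P ≁ Q

LTS(P): 2 reachable states
  s0 = rec X. c.(b.b.0)\{a,b}\{b} + c.X | ··c··> s0, ··c··> s1
  s1 = (b.b.0)\{a,b}\{b} | ∅
LTS(Q): 2 reachable states
  t0 = rec X. c.(b.b.0)\{a,b}\{b} + a.X | ··a··> t0, ··c··> t1
  t1 = (b.b.0)\{a,b}\{b} | ∅
Partition-refinement fixed point:
  B0 = {s0}
  B1 = {s1, t1}
  B2 = {t0}
s0 ∈ B0, t0 ∈ B2 → different blocks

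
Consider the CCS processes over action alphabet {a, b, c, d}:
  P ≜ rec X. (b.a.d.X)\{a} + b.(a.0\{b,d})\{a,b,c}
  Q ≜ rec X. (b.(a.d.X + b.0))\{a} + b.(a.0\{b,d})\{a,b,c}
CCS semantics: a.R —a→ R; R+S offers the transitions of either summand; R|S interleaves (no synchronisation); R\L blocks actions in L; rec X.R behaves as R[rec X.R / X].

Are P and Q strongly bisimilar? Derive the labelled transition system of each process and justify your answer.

P's transition system — 3 states:
  m0 = rec X. (b.a.d.X)\{a} + b.(a.0\{b,d})\{a,b,c} has moves —b→ m1, —b→ m2
  m1 = (a.0\{b,d})\{a,b,c} has moves stopped
  m2 = (a.d.(rec X. (b.a.d.X)\{a} + b.(a.0\{b,d})\{a,b,c}))\{a} has moves stopped
Q's transition system — 4 states:
  n0 = rec X. (b.(a.d.X + b.0))\{a} + b.(a.0\{b,d})\{a,b,c} has moves —b→ n1, —b→ n2
  n1 = (a.0\{b,d})\{a,b,c} has moves stopped
  n2 = (a.d.(rec X. (b.(a.d.X + b.0))\{a} + b.(a.0\{b,d})\{a,b,c}) + b.0)\{a} has moves —b→ n3
  n3 = 0\{a} has moves stopped
Partition-refinement fixed point:
  B0 = {m0, n2}
  B1 = {m1, m2, n1, n3}
  B2 = {n0}
m0 ∈ B0, n0 ∈ B2 → different blocks

not bisimilar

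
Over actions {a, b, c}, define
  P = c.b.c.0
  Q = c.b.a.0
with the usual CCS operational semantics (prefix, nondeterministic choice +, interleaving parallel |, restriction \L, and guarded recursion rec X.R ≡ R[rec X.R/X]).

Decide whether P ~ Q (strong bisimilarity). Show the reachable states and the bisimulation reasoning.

Reachable graph of P (4 states):
  s0 = c.b.c.0 ⊢ ··c··> s1
  s1 = b.c.0 ⊢ ··b··> s2
  s2 = c.0 ⊢ ··c··> s3
  s3 = 0 ⊢ stopped
Reachable graph of Q (4 states):
  t0 = c.b.a.0 ⊢ ··c··> t1
  t1 = b.a.0 ⊢ ··b··> t2
  t2 = a.0 ⊢ ··a··> t3
  t3 = 0 ⊢ stopped
Coarsest stable partition (strong bisimilarity classes):
  B0 = {s0}
  B1 = {s1}
  B2 = {s2}
  B3 = {s3, t3}
  B4 = {t0}
  B5 = {t1}
  B6 = {t2}
s0 ∈ B0, t0 ∈ B4 → different blocks

NO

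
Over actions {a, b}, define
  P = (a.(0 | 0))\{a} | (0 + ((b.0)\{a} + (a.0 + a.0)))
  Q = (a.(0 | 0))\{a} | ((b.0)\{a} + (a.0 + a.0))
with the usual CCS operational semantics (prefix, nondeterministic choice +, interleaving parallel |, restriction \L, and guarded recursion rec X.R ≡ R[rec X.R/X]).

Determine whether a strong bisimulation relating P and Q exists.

LTS(P): 3 reachable states
  p0 = (a.(0 | 0))\{a} | (0 + ((b.0)\{a} + (a.0 + a.0))) has moves —a→ p1, —b→ p2
  p1 = (a.(0 | 0))\{a} | 0 has moves ∅
  p2 = (a.(0 | 0))\{a} | 0\{a} has moves ∅
LTS(Q): 3 reachable states
  q0 = (a.(0 | 0))\{a} | ((b.0)\{a} + (a.0 + a.0)) has moves —a→ q1, —b→ q2
  q1 = (a.(0 | 0))\{a} | 0 has moves ∅
  q2 = (a.(0 | 0))\{a} | 0\{a} has moves ∅
Bisimilarity quotient blocks:
  B0 = {p0, q0}
  B1 = {p1, p2, q1, q2}
p0 ∈ B0, q0 ∈ B0 → same block

bisimilar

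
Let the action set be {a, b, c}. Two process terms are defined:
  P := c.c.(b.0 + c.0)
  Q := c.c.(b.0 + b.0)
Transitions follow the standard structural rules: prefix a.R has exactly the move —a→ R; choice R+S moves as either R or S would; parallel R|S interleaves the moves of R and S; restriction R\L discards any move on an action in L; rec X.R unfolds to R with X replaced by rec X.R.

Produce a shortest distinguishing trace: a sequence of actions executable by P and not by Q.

LTS(P): 4 reachable states
  u0 = c.c.(b.0 + c.0) has moves --c--▸ u1
  u1 = c.(b.0 + c.0) has moves --c--▸ u2
  u2 = b.0 + c.0 has moves --b--▸ u3, --c--▸ u3
  u3 = 0 has moves stopped
LTS(Q): 4 reachable states
  v0 = c.c.(b.0 + b.0) has moves --c--▸ v1
  v1 = c.(b.0 + b.0) has moves --c--▸ v2
  v2 = b.0 + b.0 has moves --b--▸ v3
  v3 = 0 has moves stopped
Trace ⟨ccc⟩ through P, begin at {u0}:
  [1] c ⇒ {u1}
  [2] c ⇒ {u2}
  [3] c ⇒ {u3}
  — P admits the full trace.
Trace ⟨ccc⟩ through Q, begin at {v0}:
  [1] c ⇒ {v1}
  [2] c ⇒ {v2}
  [3] c ⇒ no successor for Q

ccc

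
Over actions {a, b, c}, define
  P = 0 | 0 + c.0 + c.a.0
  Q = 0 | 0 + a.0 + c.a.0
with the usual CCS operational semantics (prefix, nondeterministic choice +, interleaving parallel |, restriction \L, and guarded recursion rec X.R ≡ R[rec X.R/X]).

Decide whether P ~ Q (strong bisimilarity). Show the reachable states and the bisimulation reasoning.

Reachable graph of P (3 states):
  u0 = 0 | 0 + c.0 + c.a.0 → =c=> u1, =c=> u2
  u1 = 0 → deadlocked
  u2 = a.0 → =a=> u1
Reachable graph of Q (3 states):
  v0 = 0 | 0 + a.0 + c.a.0 → =a=> v1, =c=> v2
  v1 = 0 → deadlocked
  v2 = a.0 → =a=> v1
Coarsest stable partition (strong bisimilarity classes):
  B0 = {u0}
  B1 = {u2, v2}
  B2 = {u1, v1}
  B3 = {v0}
u0 ∈ B0, v0 ∈ B3 → different blocks

not bisimilar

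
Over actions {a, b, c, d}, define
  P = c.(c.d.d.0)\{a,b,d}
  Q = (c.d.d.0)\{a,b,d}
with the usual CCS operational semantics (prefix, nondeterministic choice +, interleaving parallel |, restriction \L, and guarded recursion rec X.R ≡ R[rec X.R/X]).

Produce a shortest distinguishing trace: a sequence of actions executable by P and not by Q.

cc

P's transition system — 3 states:
  u0 = c.(c.d.d.0)\{a,b,d} | -c-> u1
  u1 = (c.d.d.0)\{a,b,d} | -c-> u2
  u2 = (d.d.0)\{a,b,d} | ·
Q's transition system — 2 states:
  v0 = (c.d.d.0)\{a,b,d} | -c-> v1
  v1 = (d.d.0)\{a,b,d} | ·
Executing cc from P (initial set {u0}):
  step 1 (c): {u1}
  step 2 (c): {u2}
  P completes σ.
Executing cc from Q (initial set {v0}):
  step 1 (c): {v1}
  step 2 (c): no successor for Q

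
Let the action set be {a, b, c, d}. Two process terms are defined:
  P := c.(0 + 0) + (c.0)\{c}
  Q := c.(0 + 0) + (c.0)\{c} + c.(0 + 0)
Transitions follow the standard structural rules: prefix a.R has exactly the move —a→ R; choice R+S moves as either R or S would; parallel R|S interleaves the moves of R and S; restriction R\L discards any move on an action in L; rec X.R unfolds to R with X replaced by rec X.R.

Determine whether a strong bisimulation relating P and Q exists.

LTS(P): 2 reachable states
  m0 = c.(0 + 0) + (c.0)\{c} :: ··c··> m1
  m1 = 0 + 0 :: ∅
LTS(Q): 2 reachable states
  n0 = c.(0 + 0) + (c.0)\{c} + c.(0 + 0) :: ··c··> n1
  n1 = 0 + 0 :: ∅
Partition-refinement fixed point:
  B0 = {m0, n0}
  B1 = {m1, n1}
m0 ∈ B0, n0 ∈ B0 → same block

P ~ Q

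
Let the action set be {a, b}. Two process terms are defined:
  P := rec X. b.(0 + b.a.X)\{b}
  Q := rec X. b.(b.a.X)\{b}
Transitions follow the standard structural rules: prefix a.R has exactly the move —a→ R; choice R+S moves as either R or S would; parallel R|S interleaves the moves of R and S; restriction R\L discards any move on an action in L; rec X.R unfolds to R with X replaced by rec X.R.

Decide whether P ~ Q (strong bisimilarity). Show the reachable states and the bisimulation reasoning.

Reachable graph of P (2 states):
  s0 = rec X. b.(0 + b.a.X)\{b} | --b--▸ s1
  s1 = (0 + b.a.(rec X. b.(0 + b.a.X)\{b}))\{b} | stopped
Reachable graph of Q (2 states):
  t0 = rec X. b.(b.a.X)\{b} | --b--▸ t1
  t1 = (b.a.(rec X. b.(b.a.X)\{b}))\{b} | stopped
Bisimilarity quotient blocks:
  B0 = {s0, t0}
  B1 = {s1, t1}
s0 ∈ B0, t0 ∈ B0 → same block

YES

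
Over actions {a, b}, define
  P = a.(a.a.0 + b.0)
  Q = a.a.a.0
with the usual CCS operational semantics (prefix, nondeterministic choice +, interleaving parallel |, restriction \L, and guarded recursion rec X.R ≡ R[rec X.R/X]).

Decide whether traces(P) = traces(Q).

trace-distinct — witness ⟨ab⟩

Reachable graph of P (4 states):
  s0 = a.(a.a.0 + b.0) ⊢ ··a··> s1
  s1 = a.a.0 + b.0 ⊢ ··a··> s2, ··b··> s3
  s2 = a.0 ⊢ ··a··> s3
  s3 = 0 ⊢ (no moves)
Reachable graph of Q (4 states):
  t0 = a.a.a.0 ⊢ ··a··> t1
  t1 = a.a.0 ⊢ ··a··> t2
  t2 = a.0 ⊢ ··a··> t3
  t3 = 0 ⊢ (no moves)
Executing ab from P (initial set {s0}):
  [1] a ⇒ {s1}
  [2] b ⇒ {s3}
  — P admits the full trace.
Executing ab from Q (initial set {t0}):
  [1] a ⇒ {t1}
  [2] b ⇒ no successor for Q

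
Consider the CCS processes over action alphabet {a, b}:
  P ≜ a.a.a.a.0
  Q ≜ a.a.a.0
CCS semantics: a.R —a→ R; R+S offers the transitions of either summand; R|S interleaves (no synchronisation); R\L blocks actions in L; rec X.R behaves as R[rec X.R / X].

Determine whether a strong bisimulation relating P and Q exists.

NO

Reachable graph of P (5 states):
  m0 = a.a.a.a.0 | -a-> m1
  m1 = a.a.a.0 | -a-> m2
  m2 = a.a.0 | -a-> m3
  m3 = a.0 | -a-> m4
  m4 = 0 | deadlocked
Reachable graph of Q (4 states):
  n0 = a.a.a.0 | -a-> n1
  n1 = a.a.0 | -a-> n2
  n2 = a.0 | -a-> n3
  n3 = 0 | deadlocked
Partition-refinement fixed point:
  B0 = {m0}
  B1 = {m1, n0}
  B2 = {m2, n1}
  B3 = {m3, n2}
  B4 = {m4, n3}
m0 ∈ B0, n0 ∈ B1 → different blocks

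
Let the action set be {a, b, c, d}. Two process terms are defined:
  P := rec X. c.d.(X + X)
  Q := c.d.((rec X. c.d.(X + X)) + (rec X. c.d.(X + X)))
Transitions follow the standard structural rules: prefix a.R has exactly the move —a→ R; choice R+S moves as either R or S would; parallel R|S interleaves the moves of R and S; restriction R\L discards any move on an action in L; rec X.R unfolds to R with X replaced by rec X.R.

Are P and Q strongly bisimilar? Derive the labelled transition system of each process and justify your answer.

Reachable graph of P (3 states):
  s0 = rec X. c.d.(X + X) ⊢ ··c··> s1
  s1 = d.((rec X. c.d.(X + X)) + (rec X. c.d.(X + X))) ⊢ ··d··> s2
  s2 = (rec X. c.d.(X + X)) + (rec X. c.d.(X + X)) ⊢ ··c··> s1
Reachable graph of Q (3 states):
  t0 = c.d.((rec X. c.d.(X + X)) + (rec X. c.d.(X + X))) ⊢ ··c··> t1
  t1 = d.((rec X. c.d.(X + X)) + (rec X. c.d.(X + X))) ⊢ ··d··> t2
  t2 = (rec X. c.d.(X + X)) + (rec X. c.d.(X + X)) ⊢ ··c··> t1
Partition-refinement fixed point:
  B0 = {s0, s2, t0, t2}
  B1 = {s1, t1}
s0 ∈ B0, t0 ∈ B0 → same block

P ~ Q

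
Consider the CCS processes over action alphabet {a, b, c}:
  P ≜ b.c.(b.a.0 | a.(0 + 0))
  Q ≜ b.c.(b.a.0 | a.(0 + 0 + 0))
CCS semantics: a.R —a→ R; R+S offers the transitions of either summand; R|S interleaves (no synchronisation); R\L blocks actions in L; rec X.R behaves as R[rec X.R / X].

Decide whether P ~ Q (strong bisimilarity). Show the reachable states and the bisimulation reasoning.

P ~ Q

LTS(P): 8 reachable states
  s0 = b.c.(b.a.0 | a.(0 + 0)) has moves --b--▸ s1
  s1 = c.(b.a.0 | a.(0 + 0)) has moves --c--▸ s2
  s2 = b.a.0 | a.(0 + 0) has moves --a--▸ s3, --b--▸ s4
  s3 = b.a.0 | (0 + 0) has moves --b--▸ s5
  s4 = a.0 | a.(0 + 0) has moves --a--▸ s5, --a--▸ s6
  s5 = a.0 | (0 + 0) has moves --a--▸ s7
  s6 = 0 | a.(0 + 0) has moves --a--▸ s7
  s7 = 0 | (0 + 0) has moves deadlocked
LTS(Q): 8 reachable states
  t0 = b.c.(b.a.0 | a.(0 + 0 + 0)) has moves --b--▸ t1
  t1 = c.(b.a.0 | a.(0 + 0 + 0)) has moves --c--▸ t2
  t2 = b.a.0 | a.(0 + 0 + 0) has moves --a--▸ t3, --b--▸ t4
  t3 = b.a.0 | (0 + 0 + 0) has moves --b--▸ t5
  t4 = a.0 | a.(0 + 0 + 0) has moves --a--▸ t5, --a--▸ t6
  t5 = a.0 | (0 + 0 + 0) has moves --a--▸ t7
  t6 = 0 | a.(0 + 0 + 0) has moves --a--▸ t7
  t7 = 0 | (0 + 0 + 0) has moves deadlocked
Partition-refinement fixed point:
  B0 = {s0, t0}
  B1 = {s1, t1}
  B2 = {s2, t2}
  B3 = {s4, t4}
  B4 = {s5, s6, t5, t6}
  B5 = {s7, t7}
  B6 = {s3, t3}
s0 ∈ B0, t0 ∈ B0 → same block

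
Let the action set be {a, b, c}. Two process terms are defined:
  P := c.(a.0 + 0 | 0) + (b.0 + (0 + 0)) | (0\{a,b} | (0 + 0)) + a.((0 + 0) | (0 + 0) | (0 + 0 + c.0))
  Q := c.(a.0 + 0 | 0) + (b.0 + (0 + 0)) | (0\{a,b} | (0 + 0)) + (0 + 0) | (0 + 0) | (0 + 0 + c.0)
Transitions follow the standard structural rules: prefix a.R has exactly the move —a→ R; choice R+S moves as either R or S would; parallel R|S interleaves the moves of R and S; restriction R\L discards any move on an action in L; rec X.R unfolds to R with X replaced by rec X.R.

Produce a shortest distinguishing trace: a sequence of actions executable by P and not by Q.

a

P's transition system — 6 states:
  s0 = c.(a.0 + 0 | 0) + (b.0 + (0 + 0)) | (0\{a,b} | (0 + 0)) + a.((0 + 0) | (0 + 0) | (0 + 0 + c.0)) ⊢ =a=> s1, =b=> s2, =c=> s3
  s1 = (0 + 0) | (0 + 0) | (0 + 0 + c.0) ⊢ =c=> s4
  s2 = 0 | (0\{a,b} | (0 + 0)) ⊢ stopped
  s3 = a.0 + 0 | 0 ⊢ =a=> s5
  s4 = (0 + 0) | (0 + 0) | 0 ⊢ stopped
  s5 = 0 ⊢ stopped
Q's transition system — 5 states:
  t0 = c.(a.0 + 0 | 0) + (b.0 + (0 + 0)) | (0\{a,b} | (0 + 0)) + (0 + 0) | (0 + 0) | (0 + 0 + c.0) ⊢ =b=> t1, =c=> t2, =c=> t3
  t1 = 0 | (0\{a,b} | (0 + 0)) ⊢ stopped
  t2 = (0 + 0) | (0 + 0) | 0 ⊢ stopped
  t3 = a.0 + 0 | 0 ⊢ =a=> t4
  t4 = 0 ⊢ stopped
Trace ⟨a⟩ through P, begin at {s0}:
  step 1 (a): {s1}
  P completes σ.
Trace ⟨a⟩ through Q, begin at {t0}:
  step 1 (a): ∅ (Q stuck)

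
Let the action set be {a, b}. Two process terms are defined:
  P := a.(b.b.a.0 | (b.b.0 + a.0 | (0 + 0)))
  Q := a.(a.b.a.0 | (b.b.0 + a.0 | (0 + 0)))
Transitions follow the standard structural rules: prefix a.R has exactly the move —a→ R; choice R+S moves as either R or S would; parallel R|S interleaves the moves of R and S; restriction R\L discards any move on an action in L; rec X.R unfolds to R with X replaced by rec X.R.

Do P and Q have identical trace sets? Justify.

LTS(P): 17 reachable states
  p0 = a.(b.b.a.0 | (b.b.0 + a.0 | (0 + 0))) ⊢ --a--▸ p1
  p1 = b.b.a.0 | (b.b.0 + a.0 | (0 + 0)) ⊢ --a--▸ p2, --b--▸ p3, --b--▸ p4
  p2 = b.b.a.0 | (0 | (0 + 0)) ⊢ --b--▸ p5
  p3 = b.a.0 | (b.b.0 + a.0 | (0 + 0)) ⊢ --a--▸ p5, --b--▸ p6, --b--▸ p7
  p4 = b.b.a.0 | b.0 ⊢ --b--▸ p7, --b--▸ p8
  p5 = b.a.0 | (0 | (0 + 0)) ⊢ --b--▸ p9
  p6 = a.0 | (b.b.0 + a.0 | (0 + 0)) ⊢ --a--▸ p10, --a--▸ p9, --b--▸ p11
  p7 = b.a.0 | b.0 ⊢ --b--▸ p11, --b--▸ p12
  p8 = b.b.a.0 | 0 ⊢ --b--▸ p12
  p9 = a.0 | (0 | (0 + 0)) ⊢ --a--▸ p13
  p10 = 0 | (b.b.0 + a.0 | (0 + 0)) ⊢ --a--▸ p13, --b--▸ p14
  p11 = a.0 | b.0 ⊢ --a--▸ p14, --b--▸ p15
  p12 = b.a.0 | 0 ⊢ --b--▸ p15
  p13 = 0 | (0 | (0 + 0)) ⊢ ∅
  p14 = 0 | b.0 ⊢ --b--▸ p16
  p15 = a.0 | 0 ⊢ --a--▸ p16
  p16 = 0 | 0 ⊢ ∅
LTS(Q): 17 reachable states
  q0 = a.(a.b.a.0 | (b.b.0 + a.0 | (0 + 0))) ⊢ --a--▸ q1
  q1 = a.b.a.0 | (b.b.0 + a.0 | (0 + 0)) ⊢ --a--▸ q2, --a--▸ q3, --b--▸ q4
  q2 = a.b.a.0 | (0 | (0 + 0)) ⊢ --a--▸ q5
  q3 = b.a.0 | (b.b.0 + a.0 | (0 + 0)) ⊢ --a--▸ q5, --b--▸ q6, --b--▸ q7
  q4 = a.b.a.0 | b.0 ⊢ --a--▸ q7, --b--▸ q8
  q5 = b.a.0 | (0 | (0 + 0)) ⊢ --b--▸ q9
  q6 = a.0 | (b.b.0 + a.0 | (0 + 0)) ⊢ --a--▸ q10, --a--▸ q9, --b--▸ q11
  q7 = b.a.0 | b.0 ⊢ --b--▸ q11, --b--▸ q12
  q8 = a.b.a.0 | 0 ⊢ --a--▸ q12
  q9 = a.0 | (0 | (0 + 0)) ⊢ --a--▸ q13
  q10 = 0 | (b.b.0 + a.0 | (0 + 0)) ⊢ --a--▸ q13, --b--▸ q14
  q11 = a.0 | b.0 ⊢ --a--▸ q14, --b--▸ q15
  q12 = b.a.0 | 0 ⊢ --b--▸ q15
  q13 = 0 | (0 | (0 + 0)) ⊢ ∅
  q14 = 0 | b.0 ⊢ --b--▸ q16
  q15 = a.0 | 0 ⊢ --a--▸ q16
  q16 = 0 | 0 ⊢ ∅
Trace ⟨abbb⟩ through P, begin at {p0}:
  [1] a ⇒ {p1}
  [2] b ⇒ {p3, p4}
  [3] b ⇒ {p6, p7, p8}
  [4] b ⇒ {p11, p12}
  — P admits the full trace.
Trace ⟨abbb⟩ through Q, begin at {q0}:
  [1] a ⇒ {q1}
  [2] b ⇒ {q4}
  [3] b ⇒ {q8}
  [4] b ⇒ ∅ (Q stuck)

traces(P) ≠ traces(Q) — witness ⟨abbb⟩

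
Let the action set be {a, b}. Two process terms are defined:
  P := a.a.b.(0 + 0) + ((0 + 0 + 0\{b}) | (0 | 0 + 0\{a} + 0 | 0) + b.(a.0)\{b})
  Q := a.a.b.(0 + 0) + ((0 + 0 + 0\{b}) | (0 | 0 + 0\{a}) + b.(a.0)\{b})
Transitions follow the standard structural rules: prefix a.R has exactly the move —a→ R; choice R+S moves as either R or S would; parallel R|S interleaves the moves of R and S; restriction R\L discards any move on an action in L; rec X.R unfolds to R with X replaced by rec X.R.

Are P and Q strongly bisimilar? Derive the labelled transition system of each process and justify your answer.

LTS(P): 6 reachable states
  u0 = a.a.b.(0 + 0) + ((0 + 0 + 0\{b}) | (0 | 0 + 0\{a} + 0 | 0) + b.(a.0)\{b}) :: --a--▸ u1, --b--▸ u2
  u1 = a.b.(0 + 0) :: --a--▸ u3
  u2 = (a.0)\{b} :: --a--▸ u4
  u3 = b.(0 + 0) :: --b--▸ u5
  u4 = 0\{b} :: ∅
  u5 = 0 + 0 :: ∅
LTS(Q): 6 reachable states
  v0 = a.a.b.(0 + 0) + ((0 + 0 + 0\{b}) | (0 | 0 + 0\{a}) + b.(a.0)\{b}) :: --a--▸ v1, --b--▸ v2
  v1 = a.b.(0 + 0) :: --a--▸ v3
  v2 = (a.0)\{b} :: --a--▸ v4
  v3 = b.(0 + 0) :: --b--▸ v5
  v4 = 0\{b} :: ∅
  v5 = 0 + 0 :: ∅
Coarsest stable partition (strong bisimilarity classes):
  B0 = {u0, v0}
  B1 = {u1, v1}
  B2 = {u3, v3}
  B3 = {u4, u5, v4, v5}
  B4 = {u2, v2}
u0 ∈ B0, v0 ∈ B0 → same block

YES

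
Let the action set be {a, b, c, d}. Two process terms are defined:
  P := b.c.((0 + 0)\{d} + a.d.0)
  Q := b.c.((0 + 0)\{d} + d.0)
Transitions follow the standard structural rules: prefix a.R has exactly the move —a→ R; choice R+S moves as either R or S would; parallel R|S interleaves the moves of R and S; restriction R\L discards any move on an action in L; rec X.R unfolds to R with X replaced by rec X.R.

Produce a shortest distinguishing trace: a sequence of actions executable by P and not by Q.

bca

LTS(P): 5 reachable states
  u0 = b.c.((0 + 0)\{d} + a.d.0) ⊢ —b→ u1
  u1 = c.((0 + 0)\{d} + a.d.0) ⊢ —c→ u2
  u2 = (0 + 0)\{d} + a.d.0 ⊢ —a→ u3
  u3 = d.0 ⊢ —d→ u4
  u4 = 0 ⊢ deadlocked
LTS(Q): 4 reachable states
  v0 = b.c.((0 + 0)\{d} + d.0) ⊢ —b→ v1
  v1 = c.((0 + 0)\{d} + d.0) ⊢ —c→ v2
  v2 = (0 + 0)\{d} + d.0 ⊢ —d→ v3
  v3 = 0 ⊢ deadlocked
Run σ = ⟨bca⟩ on P: start {u0}
  [1] b ⇒ {u1}
  [2] c ⇒ {u2}
  [3] a ⇒ {u3}
  P completes σ.
Run σ = ⟨bca⟩ on Q: start {v0}
  [1] b ⇒ {v1}
  [2] c ⇒ {v2}
  [3] a ⇒ ∅  — Q cannot continue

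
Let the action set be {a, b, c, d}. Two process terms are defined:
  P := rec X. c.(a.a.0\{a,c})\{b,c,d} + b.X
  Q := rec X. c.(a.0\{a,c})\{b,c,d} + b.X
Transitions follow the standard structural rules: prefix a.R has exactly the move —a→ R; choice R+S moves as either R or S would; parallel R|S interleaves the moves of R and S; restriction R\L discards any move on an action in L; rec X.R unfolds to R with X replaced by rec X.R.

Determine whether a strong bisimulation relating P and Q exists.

not bisimilar

P's transition system — 4 states:
  u0 = rec X. c.(a.a.0\{a,c})\{b,c,d} + b.X has moves ··b··> u0, ··c··> u1
  u1 = (a.a.0\{a,c})\{b,c,d} has moves ··a··> u2
  u2 = (a.0\{a,c})\{b,c,d} has moves ··a··> u3
  u3 = 0\{a,c}\{b,c,d} has moves deadlocked
Q's transition system — 3 states:
  v0 = rec X. c.(a.0\{a,c})\{b,c,d} + b.X has moves ··b··> v0, ··c··> v1
  v1 = (a.0\{a,c})\{b,c,d} has moves ··a··> v2
  v2 = 0\{a,c}\{b,c,d} has moves deadlocked
Partition-refinement fixed point:
  B0 = {u0}
  B1 = {u1}
  B2 = {u2, v1}
  B3 = {u3, v2}
  B4 = {v0}
u0 ∈ B0, v0 ∈ B4 → different blocks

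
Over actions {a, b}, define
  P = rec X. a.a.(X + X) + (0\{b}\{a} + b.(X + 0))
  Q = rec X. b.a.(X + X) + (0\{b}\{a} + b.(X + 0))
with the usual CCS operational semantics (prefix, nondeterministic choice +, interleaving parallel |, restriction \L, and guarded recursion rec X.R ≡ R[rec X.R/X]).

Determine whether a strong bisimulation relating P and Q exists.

LTS(P): 4 reachable states
  m0 = rec X. a.a.(X + X) + (0\{b}\{a} + b.(X + 0)) :: --a--▸ m1, --b--▸ m2
  m1 = a.((rec X. a.a.(X + X) + (0\{b}\{a} + b.(X + 0))) + (rec X. a.a.(X + X) + (0\{b}\{a} + b.(X + 0)))) :: --a--▸ m3
  m2 = (rec X. a.a.(X + X) + (0\{b}\{a} + b.(X + 0))) + 0 :: --a--▸ m1, --b--▸ m2
  m3 = (rec X. a.a.(X + X) + (0\{b}\{a} + b.(X + 0))) + (rec X. a.a.(X + X) + (0\{b}\{a} + b.(X + 0))) :: --a--▸ m1, --b--▸ m2
LTS(Q): 4 reachable states
  n0 = rec X. b.a.(X + X) + (0\{b}\{a} + b.(X + 0)) :: --b--▸ n1, --b--▸ n2
  n1 = (rec X. b.a.(X + X) + (0\{b}\{a} + b.(X + 0))) + 0 :: --b--▸ n1, --b--▸ n2
  n2 = a.((rec X. b.a.(X + X) + (0\{b}\{a} + b.(X + 0))) + (rec X. b.a.(X + X) + (0\{b}\{a} + b.(X + 0)))) :: --a--▸ n3
  n3 = (rec X. b.a.(X + X) + (0\{b}\{a} + b.(X + 0))) + (rec X. b.a.(X + X) + (0\{b}\{a} + b.(X + 0))) :: --b--▸ n1, --b--▸ n2
Bisimilarity quotient blocks:
  B0 = {m0, m2, m3}
  B1 = {m1}
  B2 = {n0, n1, n3}
  B3 = {n2}
m0 ∈ B0, n0 ∈ B2 → different blocks

not bisimilar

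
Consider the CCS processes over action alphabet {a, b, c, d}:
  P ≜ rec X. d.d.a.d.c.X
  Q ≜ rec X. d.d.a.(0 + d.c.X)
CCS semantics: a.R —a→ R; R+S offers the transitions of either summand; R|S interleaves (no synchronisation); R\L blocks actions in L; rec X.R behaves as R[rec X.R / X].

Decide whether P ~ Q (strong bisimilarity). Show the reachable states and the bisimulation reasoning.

P ~ Q

Reachable graph of P (5 states):
  m0 = rec X. d.d.a.d.c.X ⊢ =d=> m1
  m1 = d.a.d.c.(rec X. d.d.a.d.c.X) ⊢ =d=> m2
  m2 = a.d.c.(rec X. d.d.a.d.c.X) ⊢ =a=> m3
  m3 = d.c.(rec X. d.d.a.d.c.X) ⊢ =d=> m4
  m4 = c.(rec X. d.d.a.d.c.X) ⊢ =c=> m0
Reachable graph of Q (5 states):
  n0 = rec X. d.d.a.(0 + d.c.X) ⊢ =d=> n1
  n1 = d.a.(0 + d.c.(rec X. d.d.a.(0 + d.c.X))) ⊢ =d=> n2
  n2 = a.(0 + d.c.(rec X. d.d.a.(0 + d.c.X))) ⊢ =a=> n3
  n3 = 0 + d.c.(rec X. d.d.a.(0 + d.c.X)) ⊢ =d=> n4
  n4 = c.(rec X. d.d.a.(0 + d.c.X)) ⊢ =c=> n0
Bisimilarity quotient blocks:
  B0 = {m0, n0}
  B1 = {m1, n1}
  B2 = {m2, n2}
  B3 = {m3, n3}
  B4 = {m4, n4}
m0 ∈ B0, n0 ∈ B0 → same block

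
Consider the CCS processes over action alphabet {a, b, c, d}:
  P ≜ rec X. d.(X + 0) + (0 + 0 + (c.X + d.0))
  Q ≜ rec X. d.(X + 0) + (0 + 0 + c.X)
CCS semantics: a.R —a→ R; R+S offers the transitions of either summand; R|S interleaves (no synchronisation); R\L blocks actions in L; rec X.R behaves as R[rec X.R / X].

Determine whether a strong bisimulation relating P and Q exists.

not bisimilar

P's transition system — 3 states:
  u0 = rec X. d.(X + 0) + (0 + 0 + (c.X + d.0)) ⊢ ··c··> u0, ··d··> u1, ··d··> u2
  u1 = (rec X. d.(X + 0) + (0 + 0 + (c.X + d.0))) + 0 ⊢ ··c··> u0, ··d··> u1, ··d··> u2
  u2 = 0 ⊢ stopped
Q's transition system — 2 states:
  v0 = rec X. d.(X + 0) + (0 + 0 + c.X) ⊢ ··c··> v0, ··d··> v1
  v1 = (rec X. d.(X + 0) + (0 + 0 + c.X)) + 0 ⊢ ··c··> v0, ··d··> v1
Partition-refinement fixed point:
  B0 = {u0, u1}
  B1 = {u2}
  B2 = {v0, v1}
u0 ∈ B0, v0 ∈ B2 → different blocks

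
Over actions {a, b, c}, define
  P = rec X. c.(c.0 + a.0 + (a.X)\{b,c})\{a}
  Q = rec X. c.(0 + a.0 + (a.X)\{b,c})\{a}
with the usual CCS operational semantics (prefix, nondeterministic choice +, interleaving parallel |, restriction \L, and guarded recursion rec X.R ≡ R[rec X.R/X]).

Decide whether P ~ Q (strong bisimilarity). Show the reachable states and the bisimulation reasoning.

not bisimilar

P's transition system — 3 states:
  s0 = rec X. c.(c.0 + a.0 + (a.X)\{b,c})\{a} has moves -c-> s1
  s1 = (c.0 + a.0 + (a.(rec X. c.(c.0 + a.0 + (a.X)\{b,c})\{a}))\{b,c})\{a} has moves -c-> s2
  s2 = 0\{a} has moves ·
Q's transition system — 2 states:
  t0 = rec X. c.(0 + a.0 + (a.X)\{b,c})\{a} has moves -c-> t1
  t1 = (0 + a.0 + (a.(rec X. c.(0 + a.0 + (a.X)\{b,c})\{a}))\{b,c})\{a} has moves ·
Partition-refinement fixed point:
  B0 = {s0}
  B1 = {s1, t0}
  B2 = {s2, t1}
s0 ∈ B0, t0 ∈ B1 → different blocks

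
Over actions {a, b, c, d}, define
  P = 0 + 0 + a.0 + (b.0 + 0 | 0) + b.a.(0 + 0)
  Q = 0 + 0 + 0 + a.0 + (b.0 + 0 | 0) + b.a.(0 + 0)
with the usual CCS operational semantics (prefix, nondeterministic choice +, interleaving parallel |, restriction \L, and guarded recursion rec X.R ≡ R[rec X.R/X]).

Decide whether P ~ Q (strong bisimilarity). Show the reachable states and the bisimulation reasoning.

bisimilar

P's transition system — 4 states:
  u0 = 0 + 0 + a.0 + (b.0 + 0 | 0) + b.a.(0 + 0) has moves ··a··> u1, ··b··> u1, ··b··> u2
  u1 = 0 has moves deadlocked
  u2 = a.(0 + 0) has moves ··a··> u3
  u3 = 0 + 0 has moves deadlocked
Q's transition system — 4 states:
  v0 = 0 + 0 + 0 + a.0 + (b.0 + 0 | 0) + b.a.(0 + 0) has moves ··a··> v1, ··b··> v1, ··b··> v2
  v1 = 0 has moves deadlocked
  v2 = a.(0 + 0) has moves ··a··> v3
  v3 = 0 + 0 has moves deadlocked
Bisimilarity quotient blocks:
  B0 = {u0, v0}
  B1 = {u1, u3, v1, v3}
  B2 = {u2, v2}
u0 ∈ B0, v0 ∈ B0 → same block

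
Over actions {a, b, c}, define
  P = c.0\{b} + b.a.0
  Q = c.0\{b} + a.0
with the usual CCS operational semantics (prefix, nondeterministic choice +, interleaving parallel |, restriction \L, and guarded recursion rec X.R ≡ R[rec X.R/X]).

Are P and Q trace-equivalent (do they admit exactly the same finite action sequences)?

traces(P) ≠ traces(Q) — witness ⟨b⟩

P's transition system — 4 states:
  u0 = c.0\{b} + b.a.0 :: -b-> u1, -c-> u2
  u1 = a.0 :: -a-> u3
  u2 = 0\{b} :: ·
  u3 = 0 :: ·
Q's transition system — 3 states:
  v0 = c.0\{b} + a.0 :: -a-> v1, -c-> v2
  v1 = 0 :: ·
  v2 = 0\{b} :: ·
Run σ = ⟨b⟩ on P: start {u0}
  [1] b ⇒ {u1}
  ✓ P
Run σ = ⟨b⟩ on Q: start {v0}
  [1] b ⇒ no successor for Q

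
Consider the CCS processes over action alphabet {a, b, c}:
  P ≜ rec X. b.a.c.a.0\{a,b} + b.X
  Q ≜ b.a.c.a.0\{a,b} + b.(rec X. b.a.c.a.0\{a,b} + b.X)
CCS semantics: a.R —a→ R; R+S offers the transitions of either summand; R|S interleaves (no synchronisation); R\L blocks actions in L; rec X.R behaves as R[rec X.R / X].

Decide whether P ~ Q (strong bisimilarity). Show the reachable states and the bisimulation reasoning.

P's transition system — 5 states:
  m0 = rec X. b.a.c.a.0\{a,b} + b.X ⊢ ··b··> m0, ··b··> m1
  m1 = a.c.a.0\{a,b} ⊢ ··a··> m2
  m2 = c.a.0\{a,b} ⊢ ··c··> m3
  m3 = a.0\{a,b} ⊢ ··a··> m4
  m4 = 0\{a,b} ⊢ stopped
Q's transition system — 6 states:
  n0 = b.a.c.a.0\{a,b} + b.(rec X. b.a.c.a.0\{a,b} + b.X) ⊢ ··b··> n1, ··b··> n2
  n1 = a.c.a.0\{a,b} ⊢ ··a··> n3
  n2 = rec X. b.a.c.a.0\{a,b} + b.X ⊢ ··b··> n1, ··b··> n2
  n3 = c.a.0\{a,b} ⊢ ··c··> n4
  n4 = a.0\{a,b} ⊢ ··a··> n5
  n5 = 0\{a,b} ⊢ stopped
Coarsest stable partition (strong bisimilarity classes):
  B0 = {m0, n0, n2}
  B1 = {m1, n1}
  B2 = {m2, n3}
  B3 = {m3, n4}
  B4 = {m4, n5}
m0 ∈ B0, n0 ∈ B0 → same block

P ~ Q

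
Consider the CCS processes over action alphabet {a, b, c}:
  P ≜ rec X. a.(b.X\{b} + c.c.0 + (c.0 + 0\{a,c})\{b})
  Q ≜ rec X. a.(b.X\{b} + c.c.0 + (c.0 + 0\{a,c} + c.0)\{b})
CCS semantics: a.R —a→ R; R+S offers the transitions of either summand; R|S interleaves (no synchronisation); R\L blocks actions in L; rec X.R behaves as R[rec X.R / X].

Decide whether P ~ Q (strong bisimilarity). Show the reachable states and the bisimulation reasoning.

P ~ Q

LTS(P): 9 reachable states
  u0 = rec X. a.(b.X\{b} + c.c.0 + (c.0 + 0\{a,c})\{b}) ⊢ --a--▸ u1
  u1 = b.(rec X. a.(b.X\{b} + c.c.0 + (c.0 + 0\{a,c})\{b}))\{b} + c.c.0 + (c.0 + 0\{a,c})\{b} ⊢ --b--▸ u2, --c--▸ u3, --c--▸ u4
  u2 = (rec X. a.(b.X\{b} + c.c.0 + (c.0 + 0\{a,c})\{b}))\{b} ⊢ --a--▸ u5
  u3 = 0\{b} ⊢ deadlocked
  u4 = c.0 ⊢ --c--▸ u6
  u5 = (b.(rec X. a.(b.X\{b} + c.c.0 + (c.0 + 0\{a,c})\{b}))\{b} + c.c.0 + (c.0 + 0\{a,c})\{b})\{b} ⊢ --c--▸ u7, --c--▸ u8
  u6 = 0 ⊢ deadlocked
  u7 = (c.0)\{b} ⊢ --c--▸ u3
  u8 = 0\{b}\{b} ⊢ deadlocked
LTS(Q): 9 reachable states
  v0 = rec X. a.(b.X\{b} + c.c.0 + (c.0 + 0\{a,c} + c.0)\{b}) ⊢ --a--▸ v1
  v1 = b.(rec X. a.(b.X\{b} + c.c.0 + (c.0 + 0\{a,c} + c.0)\{b}))\{b} + c.c.0 + (c.0 + 0\{a,c} + c.0)\{b} ⊢ --b--▸ v2, --c--▸ v3, --c--▸ v4
  v2 = (rec X. a.(b.X\{b} + c.c.0 + (c.0 + 0\{a,c} + c.0)\{b}))\{b} ⊢ --a--▸ v5
  v3 = 0\{b} ⊢ deadlocked
  v4 = c.0 ⊢ --c--▸ v6
  v5 = (b.(rec X. a.(b.X\{b} + c.c.0 + (c.0 + 0\{a,c} + c.0)\{b}))\{b} + c.c.0 + (c.0 + 0\{a,c} + c.0)\{b})\{b} ⊢ --c--▸ v7, --c--▸ v8
  v6 = 0 ⊢ deadlocked
  v7 = (c.0)\{b} ⊢ --c--▸ v3
  v8 = 0\{b}\{b} ⊢ deadlocked
Coarsest stable partition (strong bisimilarity classes):
  B0 = {u0, v0}
  B1 = {u1, v1}
  B2 = {u2, v2}
  B3 = {u5, v5}
  B4 = {u4, u7, v4, v7}
  B5 = {u3, u6, u8, v3, v6, v8}
u0 ∈ B0, v0 ∈ B0 → same block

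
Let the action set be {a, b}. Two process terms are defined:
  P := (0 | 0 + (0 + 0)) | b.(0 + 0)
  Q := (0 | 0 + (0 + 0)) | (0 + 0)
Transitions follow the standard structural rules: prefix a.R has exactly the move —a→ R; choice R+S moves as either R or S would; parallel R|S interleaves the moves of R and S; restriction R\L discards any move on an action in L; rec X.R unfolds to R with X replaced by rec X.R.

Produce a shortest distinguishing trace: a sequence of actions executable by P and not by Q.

b

LTS(P): 2 reachable states
  u0 = (0 | 0 + (0 + 0)) | b.(0 + 0) :: —b→ u1
  u1 = (0 | 0 + (0 + 0)) | (0 + 0) :: ·
LTS(Q): 1 reachable states
  v0 = (0 | 0 + (0 + 0)) | (0 + 0) :: ·
Trace ⟨b⟩ through P, begin at {u0}:
  [1] b ⇒ {u1}
  P completes σ.
Trace ⟨b⟩ through Q, begin at {v0}:
  [1] b ⇒ no successor for Q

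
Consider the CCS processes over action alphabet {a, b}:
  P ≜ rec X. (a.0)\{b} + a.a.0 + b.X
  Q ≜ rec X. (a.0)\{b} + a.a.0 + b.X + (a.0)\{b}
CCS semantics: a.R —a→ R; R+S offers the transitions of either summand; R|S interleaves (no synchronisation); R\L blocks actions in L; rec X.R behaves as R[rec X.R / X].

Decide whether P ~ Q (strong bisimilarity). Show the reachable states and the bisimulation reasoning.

bisimilar

P's transition system — 4 states:
  s0 = rec X. (a.0)\{b} + a.a.0 + b.X :: --a--▸ s1, --a--▸ s2, --b--▸ s0
  s1 = 0\{b} :: ·
  s2 = a.0 :: --a--▸ s3
  s3 = 0 :: ·
Q's transition system — 4 states:
  t0 = rec X. (a.0)\{b} + a.a.0 + b.X + (a.0)\{b} :: --a--▸ t1, --a--▸ t2, --b--▸ t0
  t1 = 0\{b} :: ·
  t2 = a.0 :: --a--▸ t3
  t3 = 0 :: ·
Coarsest stable partition (strong bisimilarity classes):
  B0 = {s0, t0}
  B1 = {s1, s3, t1, t3}
  B2 = {s2, t2}
s0 ∈ B0, t0 ∈ B0 → same block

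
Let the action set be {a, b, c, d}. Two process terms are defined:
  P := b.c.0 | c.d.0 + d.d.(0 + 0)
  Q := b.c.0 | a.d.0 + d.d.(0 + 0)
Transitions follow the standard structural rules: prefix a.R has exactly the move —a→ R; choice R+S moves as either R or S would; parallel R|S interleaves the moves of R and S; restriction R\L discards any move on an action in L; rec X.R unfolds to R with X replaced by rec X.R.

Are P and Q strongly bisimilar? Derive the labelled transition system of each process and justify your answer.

P ≁ Q

LTS(P): 11 reachable states
  m0 = b.c.0 | c.d.0 + d.d.(0 + 0) | =b=> m1, =c=> m2, =d=> m3
  m1 = c.0 | c.d.0 | =c=> m4, =c=> m5
  m2 = b.c.0 | d.0 | =b=> m5, =d=> m6
  m3 = d.(0 + 0) | =d=> m7
  m4 = 0 | c.d.0 | =c=> m8
  m5 = c.0 | d.0 | =c=> m8, =d=> m9
  m6 = b.c.0 | 0 | =b=> m9
  m7 = 0 + 0 | stopped
  m8 = 0 | d.0 | =d=> m10
  m9 = c.0 | 0 | =c=> m10
  m10 = 0 | 0 | stopped
LTS(Q): 11 reachable states
  n0 = b.c.0 | a.d.0 + d.d.(0 + 0) | =a=> n1, =b=> n2, =d=> n3
  n1 = b.c.0 | d.0 | =b=> n4, =d=> n5
  n2 = c.0 | a.d.0 | =a=> n4, =c=> n6
  n3 = d.(0 + 0) | =d=> n7
  n4 = c.0 | d.0 | =c=> n8, =d=> n9
  n5 = b.c.0 | 0 | =b=> n9
  n6 = 0 | a.d.0 | =a=> n8
  n7 = 0 + 0 | stopped
  n8 = 0 | d.0 | =d=> n10
  n9 = c.0 | 0 | =c=> n10
  n10 = 0 | 0 | stopped
Partition-refinement fixed point:
  B0 = {m0}
  B1 = {m2, n1}
  B2 = {m6, n5}
  B3 = {m9, n9}
  B4 = {m10, m7, n10, n7}
  B5 = {m5, n4}
  B6 = {m3, m8, n3, n8}
  B7 = {m1}
  B8 = {m4}
  B9 = {n0}
  B10 = {n2}
  B11 = {n6}
m0 ∈ B0, n0 ∈ B9 → different blocks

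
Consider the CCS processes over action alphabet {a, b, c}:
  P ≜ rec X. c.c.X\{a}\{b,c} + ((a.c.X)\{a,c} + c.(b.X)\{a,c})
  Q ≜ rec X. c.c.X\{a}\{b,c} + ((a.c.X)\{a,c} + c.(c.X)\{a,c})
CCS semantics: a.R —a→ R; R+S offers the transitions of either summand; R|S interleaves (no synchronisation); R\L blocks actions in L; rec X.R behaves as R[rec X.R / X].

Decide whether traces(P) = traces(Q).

traces(P) ≠ traces(Q) — witness ⟨cb⟩

LTS(P): 5 reachable states
  p0 = rec X. c.c.X\{a}\{b,c} + ((a.c.X)\{a,c} + c.(b.X)\{a,c}) :: --c--▸ p1, --c--▸ p2
  p1 = (b.(rec X. c.c.X\{a}\{b,c} + ((a.c.X)\{a,c} + c.(b.X)\{a,c})))\{a,c} :: --b--▸ p3
  p2 = c.(rec X. c.c.X\{a}\{b,c} + ((a.c.X)\{a,c} + c.(b.X)\{a,c}))\{a}\{b,c} :: --c--▸ p4
  p3 = (rec X. c.c.X\{a}\{b,c} + ((a.c.X)\{a,c} + c.(b.X)\{a,c}))\{a,c} :: deadlocked
  p4 = (rec X. c.c.X\{a}\{b,c} + ((a.c.X)\{a,c} + c.(b.X)\{a,c}))\{a}\{b,c} :: deadlocked
LTS(Q): 4 reachable states
  q0 = rec X. c.c.X\{a}\{b,c} + ((a.c.X)\{a,c} + c.(c.X)\{a,c}) :: --c--▸ q1, --c--▸ q2
  q1 = (c.(rec X. c.c.X\{a}\{b,c} + ((a.c.X)\{a,c} + c.(c.X)\{a,c})))\{a,c} :: deadlocked
  q2 = c.(rec X. c.c.X\{a}\{b,c} + ((a.c.X)\{a,c} + c.(c.X)\{a,c}))\{a}\{b,c} :: --c--▸ q3
  q3 = (rec X. c.c.X\{a}\{b,c} + ((a.c.X)\{a,c} + c.(c.X)\{a,c}))\{a}\{b,c} :: deadlocked
Trace ⟨cb⟩ through P, begin at {p0}:
  after c @ step 1: {p1, p2}
  after b @ step 2: {p3}
  ✓ P
Trace ⟨cb⟩ through Q, begin at {q0}:
  after c @ step 1: {q1, q2}
  after b @ step 2: ∅ (Q stuck)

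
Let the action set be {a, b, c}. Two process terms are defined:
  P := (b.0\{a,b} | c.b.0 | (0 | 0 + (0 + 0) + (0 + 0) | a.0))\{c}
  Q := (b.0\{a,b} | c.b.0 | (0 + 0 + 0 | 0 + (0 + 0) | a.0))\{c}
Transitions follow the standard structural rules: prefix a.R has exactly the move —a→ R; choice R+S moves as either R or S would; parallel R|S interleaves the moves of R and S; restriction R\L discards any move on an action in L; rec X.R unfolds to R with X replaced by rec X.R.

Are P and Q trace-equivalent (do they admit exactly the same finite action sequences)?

YES

P's transition system — 4 states:
  m0 = (b.0\{a,b} | c.b.0 | (0 | 0 + (0 + 0) + (0 + 0) | a.0))\{c} has moves —a→ m1, —b→ m2
  m1 = (b.0\{a,b} | c.b.0 | ((0 + 0) | 0))\{c} has moves —b→ m3
  m2 = (0\{a,b} | c.b.0 | (0 | 0 + (0 + 0) + (0 + 0) | a.0))\{c} has moves —a→ m3
  m3 = (0\{a,b} | c.b.0 | ((0 + 0) | 0))\{c} has moves deadlocked
Q's transition system — 4 states:
  n0 = (b.0\{a,b} | c.b.0 | (0 + 0 + 0 | 0 + (0 + 0) | a.0))\{c} has moves —a→ n1, —b→ n2
  n1 = (b.0\{a,b} | c.b.0 | ((0 + 0) | 0))\{c} has moves —b→ n3
  n2 = (0\{a,b} | c.b.0 | (0 + 0 + 0 | 0 + (0 + 0) | a.0))\{c} has moves —a→ n3
  n3 = (0\{a,b} | c.b.0 | ((0 + 0) | 0))\{c} has moves deadlocked
Coarsest stable partition (strong bisimilarity classes):
  B0 = {m0, n0}
  B1 = {m2, n2}
  B2 = {m3, n3}
  B3 = {m1, n1}
m0 ∈ B0, n0 ∈ B0 → same block
Bisimilar ⇒ trace-equivalent.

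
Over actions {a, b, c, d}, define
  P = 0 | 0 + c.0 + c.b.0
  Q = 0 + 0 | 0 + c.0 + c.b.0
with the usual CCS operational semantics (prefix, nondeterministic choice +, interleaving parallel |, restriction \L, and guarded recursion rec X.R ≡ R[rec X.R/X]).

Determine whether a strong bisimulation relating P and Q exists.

bisimilar

P's transition system — 3 states:
  p0 = 0 | 0 + c.0 + c.b.0 → -c-> p1, -c-> p2
  p1 = 0 → ·
  p2 = b.0 → -b-> p1
Q's transition system — 3 states:
  q0 = 0 + 0 | 0 + c.0 + c.b.0 → -c-> q1, -c-> q2
  q1 = 0 → ·
  q2 = b.0 → -b-> q1
Coarsest stable partition (strong bisimilarity classes):
  B0 = {p0, q0}
  B1 = {p2, q2}
  B2 = {p1, q1}
p0 ∈ B0, q0 ∈ B0 → same block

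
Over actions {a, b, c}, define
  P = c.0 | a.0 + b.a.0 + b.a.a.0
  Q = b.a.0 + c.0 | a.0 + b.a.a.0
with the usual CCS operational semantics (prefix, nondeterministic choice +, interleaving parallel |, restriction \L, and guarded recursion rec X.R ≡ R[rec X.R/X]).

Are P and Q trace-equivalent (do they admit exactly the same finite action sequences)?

trace-equivalent

LTS(P): 7 reachable states
  p0 = c.0 | a.0 + b.a.0 + b.a.a.0 ⊢ -a-> p1, -b-> p2, -b-> p3, -c-> p4
  p1 = c.0 | 0 ⊢ -c-> p5
  p2 = a.0 ⊢ -a-> p6
  p3 = a.a.0 ⊢ -a-> p2
  p4 = 0 | a.0 ⊢ -a-> p5
  p5 = 0 | 0 ⊢ (no moves)
  p6 = 0 ⊢ (no moves)
LTS(Q): 7 reachable states
  q0 = b.a.0 + c.0 | a.0 + b.a.a.0 ⊢ -a-> q1, -b-> q2, -b-> q3, -c-> q4
  q1 = c.0 | 0 ⊢ -c-> q5
  q2 = a.0 ⊢ -a-> q6
  q3 = a.a.0 ⊢ -a-> q2
  q4 = 0 | a.0 ⊢ -a-> q5
  q5 = 0 | 0 ⊢ (no moves)
  q6 = 0 ⊢ (no moves)
Bisimilarity quotient blocks:
  B0 = {p0, q0}
  B1 = {p1, q1}
  B2 = {p5, p6, q5, q6}
  B3 = {p2, p4, q2, q4}
  B4 = {p3, q3}
p0 ∈ B0, q0 ∈ B0 → same block
Bisimilar ⇒ trace-equivalent.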